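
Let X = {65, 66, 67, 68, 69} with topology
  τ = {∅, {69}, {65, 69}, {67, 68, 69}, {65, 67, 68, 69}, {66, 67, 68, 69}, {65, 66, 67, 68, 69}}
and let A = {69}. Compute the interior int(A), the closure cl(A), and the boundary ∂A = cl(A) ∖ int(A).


int(A) = {69}, cl(A) = {65, 66, 67, 68, 69}, ∂A = {65, 66, 67, 68}.

Closed sets in (X, τ) are complements of opens:
  closed(X, τ) = {∅, {65}, {66}, {65, 66}, {66, 67, 68}, {65, 66, 67, 68}, {65, 66, 67, 68, 69}}.
int(A) = ⋃ {U ∈ τ : U ⊆ A}. Opens contained in A: ∅, {69}.
Taking the union of these: int(A) = {69}.
cl(A) = ⋂ {C closed : A ⊆ C}. Closed sets containing A: {65, 66, 67, 68, 69}.
Intersecting these: cl(A) = {65, 66, 67, 68, 69}.
∂A = cl(A) ∖ int(A) = {65, 66, 67, 68, 69} ∖ {69} = {65, 66, 67, 68}.


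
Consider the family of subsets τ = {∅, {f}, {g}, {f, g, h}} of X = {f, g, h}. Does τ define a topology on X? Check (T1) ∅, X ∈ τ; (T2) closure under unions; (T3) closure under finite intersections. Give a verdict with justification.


τ is NOT a topology on X.

Axiom (T1): ∅ ∈ τ? Yes; X ∈ τ? Yes.
Axiom (T2/T3): check pairwise unions and intersections of members of τ.
Counterexample for (T2): {f} ∪ {g} = {f, g} ∉ τ. Therefore τ is NOT a topology.


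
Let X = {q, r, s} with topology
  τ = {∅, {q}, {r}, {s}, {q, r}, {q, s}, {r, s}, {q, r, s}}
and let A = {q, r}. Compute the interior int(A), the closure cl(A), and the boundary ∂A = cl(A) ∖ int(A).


int(A) = {q, r}, cl(A) = {q, r}, ∂A = ∅.

Closed sets in (X, τ) are complements of opens:
  closed(X, τ) = {∅, {q}, {r}, {s}, {q, r}, {q, s}, {r, s}, {q, r, s}}.
int(A) = ⋃ {U ∈ τ : U ⊆ A}. Opens contained in A: ∅, {q}, {r}, {q, r}.
Taking the union of these: int(A) = {q, r}.
cl(A) = ⋂ {C closed : A ⊆ C}. Closed sets containing A: {q, r}, {q, r, s}.
Intersecting these: cl(A) = {q, r}.
∂A = cl(A) ∖ int(A) = {q, r} ∖ {q, r} = ∅.


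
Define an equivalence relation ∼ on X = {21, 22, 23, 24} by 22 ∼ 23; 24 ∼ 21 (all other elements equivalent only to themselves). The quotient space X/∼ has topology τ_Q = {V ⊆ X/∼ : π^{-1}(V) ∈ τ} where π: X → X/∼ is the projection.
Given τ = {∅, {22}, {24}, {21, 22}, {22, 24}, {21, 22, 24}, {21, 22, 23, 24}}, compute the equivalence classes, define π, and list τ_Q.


X/∼ = {[21=24], [22=23]}; |τ_Q| = 2.

Equivalence classes: [21=24], [22=23].
Quotient map π: X → X/∼ sends 21 ↦ [21=24], 22 ↦ [22=23], 23 ↦ [22=23], 24 ↦ [21=24].
For each subset V ⊆ X/∼, compute π^{-1}(V) ⊆ X and check whether π^{-1}(V) ∈ τ. V is open in τ_Q iff π^{-1}(V) ∈ τ.
  V = {}: π^{-1}(V) = ∅ ∈ τ ✓.
  V = {[21=24]}: π^{-1}(V) = {21, 24} ∉ τ ✗.
  V = {[22=23]}: π^{-1}(V) = {22, 23} ∉ τ ✗.
  V = {[21=24], [22=23]}: π^{-1}(V) = {21, 22, 23, 24} ∈ τ ✓.
Open sets in the quotient: τ_Q = {{}, {[21=24], [22=23]}} (2 elements).


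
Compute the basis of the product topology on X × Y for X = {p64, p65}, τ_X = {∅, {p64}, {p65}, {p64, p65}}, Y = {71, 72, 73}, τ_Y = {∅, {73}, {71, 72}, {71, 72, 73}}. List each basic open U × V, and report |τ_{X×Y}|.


Basis B = {∅ × ∅, {p64} × {73}, {p65} × {73}, {p64} × {71, 72}, {p64, p65} × {73}, {p65} × {71, 72}, {p64} × {71, 72, 73}, {p65} × {71, 72, 73}, {p64, p65} × {71, 72}, {p64, p65} × {71, 72, 73}}; |τ_{X×Y}| = 16.

Enumerate products U × V with U ∈ τ_X, V ∈ τ_Y (deduplicated):
  ∅ × ∅ = {} (∅)
  {p64} × {73} = {(p64,73)}
  {p65} × {73} = {(p65,73)}
  {p64} × {71, 72} = {(p64,71), (p64,72)}
  {p64, p65} × {73} = {(p64,73), (p65,73)}
  {p65} × {71, 72} = {(p65,71), (p65,72)}
  {p64} × {71, 72, 73} = {(p64,71), (p64,72), (p64,73)}
  {p65} × {71, 72, 73} = {(p65,71), (p65,72), (p65,73)}
  {p64, p65} × {71, 72} = {(p64,71), (p64,72), (p65,71), (p65,72)}
  {p64, p65} × {71, 72, 73} = {(p64,71), (p64,72), (p64,73), (p65,71), (p65,72), (p65,73)}
These 10 distinct sets form the basis B.
Close under arbitrary unions to get τ_{X×Y}; counting gives |τ_{X×Y}| = 16.


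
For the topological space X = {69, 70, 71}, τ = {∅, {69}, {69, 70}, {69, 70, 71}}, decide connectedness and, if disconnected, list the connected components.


(X, τ) is connected.

Find clopen sets (U ∈ τ with X ∖ U ∈ τ):
  U = ∅, X ∖ U = {69, 70, 71} — both open, so U is clopen.
  U = {69, 70, 71}, X ∖ U = ∅ — both open, so U is clopen.
Only trivial clopens (∅ and X) exist, so (X, τ) is connected.
Compute connected components by grouping points that agree on all clopens:
  component: {69, 70, 71}


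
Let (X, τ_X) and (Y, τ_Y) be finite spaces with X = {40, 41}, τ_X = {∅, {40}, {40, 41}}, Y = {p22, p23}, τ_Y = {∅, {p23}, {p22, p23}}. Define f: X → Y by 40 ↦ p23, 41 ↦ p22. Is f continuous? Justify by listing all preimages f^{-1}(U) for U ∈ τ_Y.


f IS continuous.

Compute f^{-1}(U) for each U ∈ τ_Y:
  U = ∅: f^{-1}(U) = ∅ ∈ τ_X ✓.
  U = {p23}: f^{-1}(U) = {40} ∈ τ_X ✓.
  U = {p22, p23}: f^{-1}(U) = {40, 41} ∈ τ_X ✓.
Every preimage lies in τ_X, so f IS continuous.


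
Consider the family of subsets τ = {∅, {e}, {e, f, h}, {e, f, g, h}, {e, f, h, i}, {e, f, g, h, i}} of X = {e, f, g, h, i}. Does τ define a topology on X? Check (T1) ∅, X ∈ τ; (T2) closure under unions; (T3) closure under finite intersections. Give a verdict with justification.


τ IS a topology on X.

Axiom (T1): ∅ ∈ τ? Yes; X ∈ τ? Yes.
Axiom (T2/T3): check pairwise unions and intersections of members of τ.
All pairwise intersections and unions checked — each lies in τ. Therefore τ satisfies (T1), (T2), (T3): it IS a topology on X.


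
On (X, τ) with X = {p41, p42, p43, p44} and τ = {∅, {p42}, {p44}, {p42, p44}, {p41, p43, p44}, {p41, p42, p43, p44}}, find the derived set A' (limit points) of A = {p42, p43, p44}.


A' = {p41, p43}

For each x ∈ X, list the open sets U ∈ τ with x ∈ U, then check whether U ∩ (A ∖ {x}) ≠ ∅ for every such U.
  x = p41: opens ∋ x are {p41, p43, p44}, {p41, p42, p43, p44}; each meets A ∖ {p41}, so x IS a limit point.
  x = p42: open {p42} ∋ x has {p42} ∩ (A ∖ {p42}) = ∅, so x is NOT a limit point.
  x = p43: opens ∋ x are {p41, p43, p44}, {p41, p42, p43, p44}; each meets A ∖ {p43}, so x IS a limit point.
  x = p44: open {p44} ∋ x has {p44} ∩ (A ∖ {p44}) = ∅, so x is NOT a limit point.
Collecting: A' = {p41, p43}.


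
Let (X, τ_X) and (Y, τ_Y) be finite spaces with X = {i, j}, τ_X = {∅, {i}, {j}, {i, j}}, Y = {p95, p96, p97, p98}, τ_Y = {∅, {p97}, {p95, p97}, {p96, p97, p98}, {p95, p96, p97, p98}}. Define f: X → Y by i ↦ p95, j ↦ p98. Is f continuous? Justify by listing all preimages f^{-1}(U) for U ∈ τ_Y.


f IS continuous.

Compute f^{-1}(U) for each U ∈ τ_Y:
  U = ∅: f^{-1}(U) = ∅ ∈ τ_X ✓.
  U = {p97}: f^{-1}(U) = ∅ ∈ τ_X ✓.
  U = {p95, p97}: f^{-1}(U) = {i} ∈ τ_X ✓.
  U = {p96, p97, p98}: f^{-1}(U) = {j} ∈ τ_X ✓.
  U = {p95, p96, p97, p98}: f^{-1}(U) = {i, j} ∈ τ_X ✓.
Every preimage lies in τ_X, so f IS continuous.


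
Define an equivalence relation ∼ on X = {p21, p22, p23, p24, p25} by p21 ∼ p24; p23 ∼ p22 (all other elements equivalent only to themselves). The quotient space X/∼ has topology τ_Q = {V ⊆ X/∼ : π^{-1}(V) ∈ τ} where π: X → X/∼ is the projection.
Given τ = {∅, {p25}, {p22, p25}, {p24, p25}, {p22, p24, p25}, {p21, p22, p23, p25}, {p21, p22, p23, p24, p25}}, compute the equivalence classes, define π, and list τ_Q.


X/∼ = {[p21=p24], [p22=p23], [p25]}; |τ_Q| = 3.

Equivalence classes: [p21=p24], [p22=p23], [p25].
Quotient map π: X → X/∼ sends p21 ↦ [p21=p24], p22 ↦ [p22=p23], p23 ↦ [p22=p23], p24 ↦ [p21=p24], p25 ↦ [p25].
For each subset V ⊆ X/∼, compute π^{-1}(V) ⊆ X and check whether π^{-1}(V) ∈ τ. V is open in τ_Q iff π^{-1}(V) ∈ τ.
  V = {}: π^{-1}(V) = ∅ ∈ τ ✓.
  V = {[p21=p24]}: π^{-1}(V) = {p21, p24} ∉ τ ✗.
  V = {[p22=p23]}: π^{-1}(V) = {p22, p23} ∉ τ ✗.
  V = {[p21=p24], [p22=p23]}: π^{-1}(V) = {p21, p22, p23, p24} ∉ τ ✗.
  V = {[p25]}: π^{-1}(V) = {p25} ∈ τ ✓.
  V = {[p21=p24], [p25]}: π^{-1}(V) = {p21, p24, p25} ∉ τ ✗.
  V = {[p22=p23], [p25]}: π^{-1}(V) = {p22, p23, p25} ∉ τ ✗.
  V = {[p21=p24], [p22=p23], [p25]}: π^{-1}(V) = {p21, p22, p23, p24, p25} ∈ τ ✓.
Open sets in the quotient: τ_Q = {{}, {[p25]}, {[p21=p24], [p22=p23], [p25]}} (3 elements).


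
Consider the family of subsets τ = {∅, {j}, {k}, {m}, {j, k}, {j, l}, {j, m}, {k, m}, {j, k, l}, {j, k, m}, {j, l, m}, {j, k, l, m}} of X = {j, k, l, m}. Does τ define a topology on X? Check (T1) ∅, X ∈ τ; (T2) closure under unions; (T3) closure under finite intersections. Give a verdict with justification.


τ IS a topology on X.

Axiom (T1): ∅ ∈ τ? Yes; X ∈ τ? Yes.
Axiom (T2/T3): check pairwise unions and intersections of members of τ.
All pairwise intersections and unions checked — each lies in τ. Therefore τ satisfies (T1), (T2), (T3): it IS a topology on X.


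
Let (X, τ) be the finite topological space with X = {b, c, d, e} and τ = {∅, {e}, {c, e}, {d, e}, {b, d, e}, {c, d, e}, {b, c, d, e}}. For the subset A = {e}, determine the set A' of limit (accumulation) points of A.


A' = {b, c, d}

For each x ∈ X, list the open sets U ∈ τ with x ∈ U, then check whether U ∩ (A ∖ {x}) ≠ ∅ for every such U.
  x = b: opens ∋ x are {b, d, e}, {b, c, d, e}; each meets A ∖ {b}, so x IS a limit point.
  x = c: opens ∋ x are {c, e}, {c, d, e}, {b, c, d, e}; each meets A ∖ {c}, so x IS a limit point.
  x = d: opens ∋ x are {d, e}, {b, d, e}, {c, d, e}, {b, c, d, e}; each meets A ∖ {d}, so x IS a limit point.
  x = e: open {e} ∋ x has {e} ∩ (A ∖ {e}) = ∅, so x is NOT a limit point.
Collecting: A' = {b, c, d}.


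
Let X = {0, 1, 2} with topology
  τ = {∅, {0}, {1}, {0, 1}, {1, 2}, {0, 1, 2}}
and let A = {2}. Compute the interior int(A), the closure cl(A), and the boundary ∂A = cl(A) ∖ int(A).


int(A) = ∅, cl(A) = {2}, ∂A = {2}.

Closed sets in (X, τ) are complements of opens:
  closed(X, τ) = {∅, {0}, {2}, {0, 2}, {1, 2}, {0, 1, 2}}.
int(A) = ⋃ {U ∈ τ : U ⊆ A}. Opens contained in A: ∅.
Taking the union of these: int(A) = ∅.
cl(A) = ⋂ {C closed : A ⊆ C}. Closed sets containing A: {2}, {0, 2}, {1, 2}, {0, 1, 2}.
Intersecting these: cl(A) = {2}.
∂A = cl(A) ∖ int(A) = {2} ∖ ∅ = {2}.


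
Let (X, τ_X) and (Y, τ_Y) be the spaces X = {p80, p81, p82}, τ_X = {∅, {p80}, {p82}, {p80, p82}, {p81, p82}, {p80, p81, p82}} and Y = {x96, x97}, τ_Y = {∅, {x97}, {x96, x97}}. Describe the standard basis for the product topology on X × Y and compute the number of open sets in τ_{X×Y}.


Basis B = {∅ × ∅, {p80} × {x97}, {p82} × {x97}, {p80} × {x96, x97}, {p80, p82} × {x97}, {p81, p82} × {x97}, {p82} × {x96, x97}, {p80, p81, p82} × {x97}, {p80, p82} × {x96, x97}, {p81, p82} × {x96, x97}, {p80, p81, p82} × {x96, x97}}; |τ_{X×Y}| = 18.

Enumerate products U × V with U ∈ τ_X, V ∈ τ_Y (deduplicated):
  ∅ × ∅ = {} (∅)
  {p80} × {x97} = {(p80,x97)}
  {p82} × {x97} = {(p82,x97)}
  {p80} × {x96, x97} = {(p80,x96), (p80,x97)}
  {p80, p82} × {x97} = {(p80,x97), (p82,x97)}
  {p81, p82} × {x97} = {(p81,x97), (p82,x97)}
  {p82} × {x96, x97} = {(p82,x96), (p82,x97)}
  {p80, p81, p82} × {x97} = {(p80,x97), (p81,x97), (p82,x97)}
  {p80, p82} × {x96, x97} = {(p80,x96), (p80,x97), (p82,x96), (p82,x97)}
  {p81, p82} × {x96, x97} = {(p81,x96), (p81,x97), (p82,x96), (p82,x97)}
  {p80, p81, p82} × {x96, x97} = {(p80,x96), (p80,x97), (p81,x96), (p81,x97), (p82,x96), (p82,x97)}
These 11 distinct sets form the basis B.
Close under arbitrary unions to get τ_{X×Y}; counting gives |τ_{X×Y}| = 18.


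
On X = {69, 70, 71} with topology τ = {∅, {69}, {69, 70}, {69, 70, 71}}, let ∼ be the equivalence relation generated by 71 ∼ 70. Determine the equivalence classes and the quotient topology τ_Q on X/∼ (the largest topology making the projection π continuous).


X/∼ = {[69], [70=71]}; |τ_Q| = 3.

Equivalence classes: [69], [70=71].
Quotient map π: X → X/∼ sends 69 ↦ [69], 70 ↦ [70=71], 71 ↦ [70=71].
For each subset V ⊆ X/∼, compute π^{-1}(V) ⊆ X and check whether π^{-1}(V) ∈ τ. V is open in τ_Q iff π^{-1}(V) ∈ τ.
  V = {}: π^{-1}(V) = ∅ ∈ τ ✓.
  V = {[69]}: π^{-1}(V) = {69} ∈ τ ✓.
  V = {[70=71]}: π^{-1}(V) = {70, 71} ∉ τ ✗.
  V = {[69], [70=71]}: π^{-1}(V) = {69, 70, 71} ∈ τ ✓.
Open sets in the quotient: τ_Q = {{}, {[69]}, {[69], [70=71]}} (3 elements).


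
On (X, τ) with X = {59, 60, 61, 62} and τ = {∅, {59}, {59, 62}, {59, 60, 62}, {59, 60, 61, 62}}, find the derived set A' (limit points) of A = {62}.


A' = {60, 61}

For each x ∈ X, list the open sets U ∈ τ with x ∈ U, then check whether U ∩ (A ∖ {x}) ≠ ∅ for every such U.
  x = 59: open {59} ∋ x has {59} ∩ (A ∖ {59}) = ∅, so x is NOT a limit point.
  x = 60: opens ∋ x are {59, 60, 62}, {59, 60, 61, 62}; each meets A ∖ {60}, so x IS a limit point.
  x = 61: opens ∋ x are {59, 60, 61, 62}; each meets A ∖ {61}, so x IS a limit point.
  x = 62: open {59, 62} ∋ x has {59, 62} ∩ (A ∖ {62}) = ∅, so x is NOT a limit point.
Collecting: A' = {60, 61}.


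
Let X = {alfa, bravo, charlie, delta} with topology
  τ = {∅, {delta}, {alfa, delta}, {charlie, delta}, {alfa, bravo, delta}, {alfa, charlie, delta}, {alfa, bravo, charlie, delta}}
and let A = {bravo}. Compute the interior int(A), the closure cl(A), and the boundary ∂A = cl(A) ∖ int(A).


int(A) = ∅, cl(A) = {bravo}, ∂A = {bravo}.

Closed sets in (X, τ) are complements of opens:
  closed(X, τ) = {∅, {bravo}, {charlie}, {alfa, bravo}, {bravo, charlie}, {alfa, bravo, charlie}, {alfa, bravo, charlie, delta}}.
int(A) = ⋃ {U ∈ τ : U ⊆ A}. Opens contained in A: ∅.
Taking the union of these: int(A) = ∅.
cl(A) = ⋂ {C closed : A ⊆ C}. Closed sets containing A: {bravo}, {alfa, bravo}, {bravo, charlie}, {alfa, bravo, charlie}, {alfa, bravo, charlie, delta}.
Intersecting these: cl(A) = {bravo}.
∂A = cl(A) ∖ int(A) = {bravo} ∖ ∅ = {bravo}.


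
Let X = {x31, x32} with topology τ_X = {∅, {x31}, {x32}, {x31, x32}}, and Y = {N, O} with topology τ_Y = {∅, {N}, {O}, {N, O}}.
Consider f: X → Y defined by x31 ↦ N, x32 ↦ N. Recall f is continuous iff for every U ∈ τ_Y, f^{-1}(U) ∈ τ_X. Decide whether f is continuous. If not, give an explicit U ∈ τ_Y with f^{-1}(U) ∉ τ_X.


f IS continuous.

Compute f^{-1}(U) for each U ∈ τ_Y:
  U = ∅: f^{-1}(U) = ∅ ∈ τ_X ✓.
  U = {N}: f^{-1}(U) = {x31, x32} ∈ τ_X ✓.
  U = {O}: f^{-1}(U) = ∅ ∈ τ_X ✓.
  U = {N, O}: f^{-1}(U) = {x31, x32} ∈ τ_X ✓.
Every preimage lies in τ_X, so f IS continuous.


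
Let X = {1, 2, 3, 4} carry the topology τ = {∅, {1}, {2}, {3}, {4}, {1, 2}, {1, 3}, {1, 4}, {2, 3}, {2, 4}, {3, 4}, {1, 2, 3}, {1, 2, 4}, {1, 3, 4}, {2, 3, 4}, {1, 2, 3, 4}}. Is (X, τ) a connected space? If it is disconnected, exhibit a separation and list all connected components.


(X, τ) is disconnected; components = [{1}, {2}, {3}, {4}].

Find clopen sets (U ∈ τ with X ∖ U ∈ τ):
  U = ∅, X ∖ U = {1, 2, 3, 4} — both open, so U is clopen.
  U = {1}, X ∖ U = {2, 3, 4} — both open, so U is clopen.
  U = {2}, X ∖ U = {1, 3, 4} — both open, so U is clopen.
  U = {3}, X ∖ U = {1, 2, 4} — both open, so U is clopen.
  U = {4}, X ∖ U = {1, 2, 3} — both open, so U is clopen.
  U = {1, 2}, X ∖ U = {3, 4} — both open, so U is clopen.
  U = {1, 3}, X ∖ U = {2, 4} — both open, so U is clopen.
  U = {1, 4}, X ∖ U = {2, 3} — both open, so U is clopen.
  U = {2, 3}, X ∖ U = {1, 4} — both open, so U is clopen.
  U = {2, 4}, X ∖ U = {1, 3} — both open, so U is clopen.
  U = {3, 4}, X ∖ U = {1, 2} — both open, so U is clopen.
  U = {1, 2, 3}, X ∖ U = {4} — both open, so U is clopen.
  U = {1, 2, 4}, X ∖ U = {3} — both open, so U is clopen.
  U = {1, 3, 4}, X ∖ U = {2} — both open, so U is clopen.
  U = {2, 3, 4}, X ∖ U = {1} — both open, so U is clopen.
  U = {1, 2, 3, 4}, X ∖ U = ∅ — both open, so U is clopen.
Nontrivial clopen(s) exist: e.g. {3, 4}. So (X, τ) is disconnected.
Compute connected components by grouping points that agree on all clopens:
  component: {1}
  component: {2}
  component: {3}
  component: {4}


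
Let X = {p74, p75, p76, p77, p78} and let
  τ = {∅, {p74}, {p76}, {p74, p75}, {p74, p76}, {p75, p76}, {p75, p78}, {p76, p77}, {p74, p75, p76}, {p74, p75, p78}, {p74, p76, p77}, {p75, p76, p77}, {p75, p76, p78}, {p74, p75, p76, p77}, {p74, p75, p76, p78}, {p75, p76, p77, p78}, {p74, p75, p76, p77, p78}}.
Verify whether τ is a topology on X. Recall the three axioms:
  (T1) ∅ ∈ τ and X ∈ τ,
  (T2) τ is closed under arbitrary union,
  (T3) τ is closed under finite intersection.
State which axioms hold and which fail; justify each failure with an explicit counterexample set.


τ is NOT a topology on X.

Axiom (T1): ∅ ∈ τ? Yes; X ∈ τ? Yes.
Axiom (T2/T3): check pairwise unions and intersections of members of τ.
Counterexample for (T3): {p74, p75} ∩ {p75, p76} = {p75} ∉ τ. Therefore τ is NOT a topology.


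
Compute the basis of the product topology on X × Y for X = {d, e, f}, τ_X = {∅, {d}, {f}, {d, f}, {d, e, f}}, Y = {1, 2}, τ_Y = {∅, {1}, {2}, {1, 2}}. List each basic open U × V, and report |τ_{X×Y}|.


Basis B = {∅ × ∅, {d} × {1}, {d} × {2}, {f} × {1}, {f} × {2}, {d} × {1, 2}, {d, f} × {1}, {d, f} × {2}, {f} × {1, 2}, {d, e, f} × {1}, {d, e, f} × {2}, {d, f} × {1, 2}, {d, e, f} × {1, 2}}; |τ_{X×Y}| = 25.

Enumerate products U × V with U ∈ τ_X, V ∈ τ_Y (deduplicated):
  ∅ × ∅ = {} (∅)
  {d} × {1} = {(d,1)}
  {d} × {2} = {(d,2)}
  {f} × {1} = {(f,1)}
  {f} × {2} = {(f,2)}
  {d} × {1, 2} = {(d,1), (d,2)}
  {d, f} × {1} = {(d,1), (f,1)}
  {d, f} × {2} = {(d,2), (f,2)}
  {f} × {1, 2} = {(f,1), (f,2)}
  {d, e, f} × {1} = {(d,1), (e,1), (f,1)}
  {d, e, f} × {2} = {(d,2), (e,2), (f,2)}
  {d, f} × {1, 2} = {(d,1), (d,2), (f,1), (f,2)}
  {d, e, f} × {1, 2} = {(d,1), (d,2), (e,1), (e,2), (f,1), (f,2)}
These 13 distinct sets form the basis B.
Close under arbitrary unions to get τ_{X×Y}; counting gives |τ_{X×Y}| = 25.


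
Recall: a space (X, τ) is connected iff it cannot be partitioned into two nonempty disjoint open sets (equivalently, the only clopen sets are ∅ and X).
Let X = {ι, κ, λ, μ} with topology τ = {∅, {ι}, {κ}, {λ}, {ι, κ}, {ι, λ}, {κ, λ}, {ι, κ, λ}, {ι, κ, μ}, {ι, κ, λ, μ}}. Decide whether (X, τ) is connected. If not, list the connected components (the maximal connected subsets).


(X, τ) is disconnected; components = [{λ}, {ι, κ, μ}].

Find clopen sets (U ∈ τ with X ∖ U ∈ τ):
  U = ∅, X ∖ U = {ι, κ, λ, μ} — both open, so U is clopen.
  U = {λ}, X ∖ U = {ι, κ, μ} — both open, so U is clopen.
  U = {ι, κ, μ}, X ∖ U = {λ} — both open, so U is clopen.
  U = {ι, κ, λ, μ}, X ∖ U = ∅ — both open, so U is clopen.
Nontrivial clopen(s) exist: e.g. {λ}. So (X, τ) is disconnected.
Compute connected components by grouping points that agree on all clopens:
  component: {λ}
  component: {ι, κ, μ}


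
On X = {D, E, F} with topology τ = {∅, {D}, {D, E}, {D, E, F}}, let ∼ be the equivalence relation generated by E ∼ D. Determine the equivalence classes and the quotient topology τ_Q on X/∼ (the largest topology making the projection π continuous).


X/∼ = {[D=E], [F]}; |τ_Q| = 3.

Equivalence classes: [D=E], [F].
Quotient map π: X → X/∼ sends D ↦ [D=E], E ↦ [D=E], F ↦ [F].
For each subset V ⊆ X/∼, compute π^{-1}(V) ⊆ X and check whether π^{-1}(V) ∈ τ. V is open in τ_Q iff π^{-1}(V) ∈ τ.
  V = {}: π^{-1}(V) = ∅ ∈ τ ✓.
  V = {[D=E]}: π^{-1}(V) = {D, E} ∈ τ ✓.
  V = {[F]}: π^{-1}(V) = {F} ∉ τ ✗.
  V = {[D=E], [F]}: π^{-1}(V) = {D, E, F} ∈ τ ✓.
Open sets in the quotient: τ_Q = {{}, {[D=E]}, {[D=E], [F]}} (3 elements).


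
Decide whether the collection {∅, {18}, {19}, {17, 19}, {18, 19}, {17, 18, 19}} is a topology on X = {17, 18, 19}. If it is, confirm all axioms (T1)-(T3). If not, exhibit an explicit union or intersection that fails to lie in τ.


τ IS a topology on X.

Axiom (T1): ∅ ∈ τ? Yes; X ∈ τ? Yes.
Axiom (T2/T3): check pairwise unions and intersections of members of τ.
All pairwise intersections and unions checked — each lies in τ. Therefore τ satisfies (T1), (T2), (T3): it IS a topology on X.


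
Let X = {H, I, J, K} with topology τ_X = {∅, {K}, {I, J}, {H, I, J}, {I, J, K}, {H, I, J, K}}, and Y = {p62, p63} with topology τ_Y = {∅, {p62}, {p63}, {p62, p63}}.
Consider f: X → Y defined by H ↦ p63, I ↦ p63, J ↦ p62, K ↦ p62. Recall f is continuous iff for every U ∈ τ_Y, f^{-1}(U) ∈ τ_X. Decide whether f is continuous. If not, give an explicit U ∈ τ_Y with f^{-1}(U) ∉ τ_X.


f is NOT continuous.

Compute f^{-1}(U) for each U ∈ τ_Y:
  U = ∅: f^{-1}(U) = ∅ ∈ τ_X ✓.
  U = {p62}: f^{-1}(U) = {J, K} ∉ τ_X ✗.
  U = {p63}: f^{-1}(U) = {H, I} ∉ τ_X ✗.
  U = {p62, p63}: f^{-1}(U) = {H, I, J, K} ∈ τ_X ✓.
Found U = {p62} with f^{-1}(U) = {J, K} not in τ_X. Therefore f is NOT continuous.


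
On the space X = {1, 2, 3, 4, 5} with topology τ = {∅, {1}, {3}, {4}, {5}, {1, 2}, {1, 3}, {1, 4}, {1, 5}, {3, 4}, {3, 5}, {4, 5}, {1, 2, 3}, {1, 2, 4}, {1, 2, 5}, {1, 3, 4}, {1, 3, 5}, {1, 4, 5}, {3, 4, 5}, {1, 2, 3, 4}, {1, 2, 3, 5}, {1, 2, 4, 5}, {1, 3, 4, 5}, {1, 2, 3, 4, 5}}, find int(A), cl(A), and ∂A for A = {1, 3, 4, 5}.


int(A) = {1, 3, 4, 5}, cl(A) = {1, 2, 3, 4, 5}, ∂A = {2}.

Closed sets in (X, τ) are complements of opens:
  closed(X, τ) = {∅, {2}, {3}, {4}, {5}, {1, 2}, {2, 3}, {2, 4}, {2, 5}, {3, 4}, {3, 5}, {4, 5}, {1, 2, 3}, {1, 2, 4}, {1, 2, 5}, {2, 3, 4}, {2, 3, 5}, {2, 4, 5}, {3, 4, 5}, {1, 2, 3, 4}, {1, 2, 3, 5}, {1, 2, 4, 5}, {2, 3, 4, 5}, {1, 2, 3, 4, 5}}.
int(A) = ⋃ {U ∈ τ : U ⊆ A}. Opens contained in A: ∅, {1}, {3}, {4}, {5}, {1, 3}, {1, 4}, {1, 5}, {3, 4}, {3, 5}, {4, 5}, {1, 3, 4}, {1, 3, 5}, {1, 4, 5}, {3, 4, 5}, {1, 3, 4, 5}.
Taking the union of these: int(A) = {1, 3, 4, 5}.
cl(A) = ⋂ {C closed : A ⊆ C}. Closed sets containing A: {1, 2, 3, 4, 5}.
Intersecting these: cl(A) = {1, 2, 3, 4, 5}.
∂A = cl(A) ∖ int(A) = {1, 2, 3, 4, 5} ∖ {1, 3, 4, 5} = {2}.


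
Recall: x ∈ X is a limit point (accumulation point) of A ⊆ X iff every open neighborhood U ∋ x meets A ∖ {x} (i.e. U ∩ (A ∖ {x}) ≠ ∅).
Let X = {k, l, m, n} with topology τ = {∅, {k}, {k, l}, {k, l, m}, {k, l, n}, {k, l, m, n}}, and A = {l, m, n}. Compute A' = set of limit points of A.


A' = {m, n}

For each x ∈ X, list the open sets U ∈ τ with x ∈ U, then check whether U ∩ (A ∖ {x}) ≠ ∅ for every such U.
  x = k: open {k} ∋ x has {k} ∩ (A ∖ {k}) = ∅, so x is NOT a limit point.
  x = l: open {k, l} ∋ x has {k, l} ∩ (A ∖ {l}) = ∅, so x is NOT a limit point.
  x = m: opens ∋ x are {k, l, m}, {k, l, m, n}; each meets A ∖ {m}, so x IS a limit point.
  x = n: opens ∋ x are {k, l, n}, {k, l, m, n}; each meets A ∖ {n}, so x IS a limit point.
Collecting: A' = {m, n}.


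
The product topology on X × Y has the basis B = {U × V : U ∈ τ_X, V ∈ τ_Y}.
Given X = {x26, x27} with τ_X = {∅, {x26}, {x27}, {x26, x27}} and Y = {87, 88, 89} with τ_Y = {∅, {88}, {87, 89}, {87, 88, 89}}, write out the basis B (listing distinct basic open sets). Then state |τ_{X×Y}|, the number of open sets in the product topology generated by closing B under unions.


Basis B = {∅ × ∅, {x26} × {88}, {x27} × {88}, {x26} × {87, 89}, {x26, x27} × {88}, {x27} × {87, 89}, {x26} × {87, 88, 89}, {x27} × {87, 88, 89}, {x26, x27} × {87, 89}, {x26, x27} × {87, 88, 89}}; |τ_{X×Y}| = 16.

Enumerate products U × V with U ∈ τ_X, V ∈ τ_Y (deduplicated):
  ∅ × ∅ = {} (∅)
  {x26} × {88} = {(x26,88)}
  {x27} × {88} = {(x27,88)}
  {x26} × {87, 89} = {(x26,87), (x26,89)}
  {x26, x27} × {88} = {(x26,88), (x27,88)}
  {x27} × {87, 89} = {(x27,87), (x27,89)}
  {x26} × {87, 88, 89} = {(x26,87), (x26,88), (x26,89)}
  {x27} × {87, 88, 89} = {(x27,87), (x27,88), (x27,89)}
  {x26, x27} × {87, 89} = {(x26,87), (x26,89), (x27,87), (x27,89)}
  {x26, x27} × {87, 88, 89} = {(x26,87), (x26,88), (x26,89), (x27,87), (x27,88), (x27,89)}
These 10 distinct sets form the basis B.
Close under arbitrary unions to get τ_{X×Y}; counting gives |τ_{X×Y}| = 16.


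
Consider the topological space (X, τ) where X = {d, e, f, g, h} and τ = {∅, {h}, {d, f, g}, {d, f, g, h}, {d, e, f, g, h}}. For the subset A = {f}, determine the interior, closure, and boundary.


int(A) = ∅, cl(A) = {d, e, f, g}, ∂A = {d, e, f, g}.

Closed sets in (X, τ) are complements of opens:
  closed(X, τ) = {∅, {e}, {e, h}, {d, e, f, g}, {d, e, f, g, h}}.
int(A) = ⋃ {U ∈ τ : U ⊆ A}. Opens contained in A: ∅.
Taking the union of these: int(A) = ∅.
cl(A) = ⋂ {C closed : A ⊆ C}. Closed sets containing A: {d, e, f, g}, {d, e, f, g, h}.
Intersecting these: cl(A) = {d, e, f, g}.
∂A = cl(A) ∖ int(A) = {d, e, f, g} ∖ ∅ = {d, e, f, g}.


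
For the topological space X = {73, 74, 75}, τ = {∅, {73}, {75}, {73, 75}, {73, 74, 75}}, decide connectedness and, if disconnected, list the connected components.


(X, τ) is connected.

Find clopen sets (U ∈ τ with X ∖ U ∈ τ):
  U = ∅, X ∖ U = {73, 74, 75} — both open, so U is clopen.
  U = {73, 74, 75}, X ∖ U = ∅ — both open, so U is clopen.
Only trivial clopens (∅ and X) exist, so (X, τ) is connected.
Compute connected components by grouping points that agree on all clopens:
  component: {73, 74, 75}


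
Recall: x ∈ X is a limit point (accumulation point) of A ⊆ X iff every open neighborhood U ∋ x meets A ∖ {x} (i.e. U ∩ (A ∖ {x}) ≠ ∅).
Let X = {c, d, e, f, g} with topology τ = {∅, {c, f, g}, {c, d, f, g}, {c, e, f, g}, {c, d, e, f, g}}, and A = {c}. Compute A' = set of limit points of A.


A' = {d, e, f, g}

For each x ∈ X, list the open sets U ∈ τ with x ∈ U, then check whether U ∩ (A ∖ {x}) ≠ ∅ for every such U.
  x = c: open {c, f, g} ∋ x has {c, f, g} ∩ (A ∖ {c}) = ∅, so x is NOT a limit point.
  x = d: opens ∋ x are {c, d, f, g}, {c, d, e, f, g}; each meets A ∖ {d}, so x IS a limit point.
  x = e: opens ∋ x are {c, e, f, g}, {c, d, e, f, g}; each meets A ∖ {e}, so x IS a limit point.
  x = f: opens ∋ x are {c, f, g}, {c, d, f, g}, {c, e, f, g}, {c, d, e, f, g}; each meets A ∖ {f}, so x IS a limit point.
  x = g: opens ∋ x are {c, f, g}, {c, d, f, g}, {c, e, f, g}, {c, d, e, f, g}; each meets A ∖ {g}, so x IS a limit point.
Collecting: A' = {d, e, f, g}.


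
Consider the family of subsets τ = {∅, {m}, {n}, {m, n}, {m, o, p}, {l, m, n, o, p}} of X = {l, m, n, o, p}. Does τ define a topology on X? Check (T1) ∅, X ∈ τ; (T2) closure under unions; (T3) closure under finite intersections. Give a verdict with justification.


τ is NOT a topology on X.

Axiom (T1): ∅ ∈ τ? Yes; X ∈ τ? Yes.
Axiom (T2/T3): check pairwise unions and intersections of members of τ.
Counterexample for (T2): {n} ∪ {m, o, p} = {m, n, o, p} ∉ τ. Therefore τ is NOT a topology.


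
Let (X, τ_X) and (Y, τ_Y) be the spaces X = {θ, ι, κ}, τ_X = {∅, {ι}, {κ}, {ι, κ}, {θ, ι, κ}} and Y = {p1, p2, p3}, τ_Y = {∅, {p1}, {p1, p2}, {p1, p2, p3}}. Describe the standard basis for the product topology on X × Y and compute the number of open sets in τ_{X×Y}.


Basis B = {∅ × ∅, {ι} × {p1}, {κ} × {p1}, {ι} × {p1, p2}, {ι, κ} × {p1}, {κ} × {p1, p2}, {θ, ι, κ} × {p1}, {ι} × {p1, p2, p3}, {κ} × {p1, p2, p3}, {ι, κ} × {p1, p2}, {θ, ι, κ} × {p1, p2}, {ι, κ} × {p1, p2, p3}, {θ, ι, κ} × {p1, p2, p3}}; |τ_{X×Y}| = 30.

Enumerate products U × V with U ∈ τ_X, V ∈ τ_Y (deduplicated):
  ∅ × ∅ = {} (∅)
  {ι} × {p1} = {(ι,p1)}
  {κ} × {p1} = {(κ,p1)}
  {ι} × {p1, p2} = {(ι,p1), (ι,p2)}
  {ι, κ} × {p1} = {(ι,p1), (κ,p1)}
  {κ} × {p1, p2} = {(κ,p1), (κ,p2)}
  {θ, ι, κ} × {p1} = {(θ,p1), (ι,p1), (κ,p1)}
  {ι} × {p1, p2, p3} = {(ι,p1), (ι,p2), (ι,p3)}
  {κ} × {p1, p2, p3} = {(κ,p1), (κ,p2), (κ,p3)}
  {ι, κ} × {p1, p2} = {(ι,p1), (ι,p2), (κ,p1), (κ,p2)}
  {θ, ι, κ} × {p1, p2} = {(θ,p1), (θ,p2), (ι,p1), (ι,p2), (κ,p1), (κ,p2)}
  {ι, κ} × {p1, p2, p3} = {(ι,p1), (ι,p2), (ι,p3), (κ,p1), (κ,p2), (κ,p3)}
  {θ, ι, κ} × {p1, p2, p3} = {(θ,p1), (θ,p2), (θ,p3), (ι,p1), (ι,p2), (ι,p3), (κ,p1), (κ,p2), (κ,p3)}
These 13 distinct sets form the basis B.
Close under arbitrary unions to get τ_{X×Y}; counting gives |τ_{X×Y}| = 30.


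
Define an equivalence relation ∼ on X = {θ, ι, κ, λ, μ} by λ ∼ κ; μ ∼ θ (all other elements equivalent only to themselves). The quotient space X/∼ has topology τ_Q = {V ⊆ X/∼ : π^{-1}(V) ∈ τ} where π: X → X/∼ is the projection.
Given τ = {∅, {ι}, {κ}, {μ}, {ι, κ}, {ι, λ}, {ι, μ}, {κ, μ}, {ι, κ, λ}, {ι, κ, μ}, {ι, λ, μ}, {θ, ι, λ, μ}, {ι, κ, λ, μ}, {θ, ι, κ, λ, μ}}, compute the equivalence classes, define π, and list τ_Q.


X/∼ = {[θ=μ], [ι], [κ=λ]}; |τ_Q| = 4.

Equivalence classes: [θ=μ], [ι], [κ=λ].
Quotient map π: X → X/∼ sends θ ↦ [θ=μ], ι ↦ [ι], κ ↦ [κ=λ], λ ↦ [κ=λ], μ ↦ [θ=μ].
For each subset V ⊆ X/∼, compute π^{-1}(V) ⊆ X and check whether π^{-1}(V) ∈ τ. V is open in τ_Q iff π^{-1}(V) ∈ τ.
  V = {}: π^{-1}(V) = ∅ ∈ τ ✓.
  V = {[θ=μ]}: π^{-1}(V) = {θ, μ} ∉ τ ✗.
  V = {[ι]}: π^{-1}(V) = {ι} ∈ τ ✓.
  V = {[θ=μ], [ι]}: π^{-1}(V) = {θ, ι, μ} ∉ τ ✗.
  V = {[κ=λ]}: π^{-1}(V) = {κ, λ} ∉ τ ✗.
  V = {[θ=μ], [κ=λ]}: π^{-1}(V) = {θ, κ, λ, μ} ∉ τ ✗.
  V = {[ι], [κ=λ]}: π^{-1}(V) = {ι, κ, λ} ∈ τ ✓.
  V = {[θ=μ], [ι], [κ=λ]}: π^{-1}(V) = {θ, ι, κ, λ, μ} ∈ τ ✓.
Open sets in the quotient: τ_Q = {{}, {[ι]}, {[ι], [κ=λ]}, {[θ=μ], [ι], [κ=λ]}} (4 elements).


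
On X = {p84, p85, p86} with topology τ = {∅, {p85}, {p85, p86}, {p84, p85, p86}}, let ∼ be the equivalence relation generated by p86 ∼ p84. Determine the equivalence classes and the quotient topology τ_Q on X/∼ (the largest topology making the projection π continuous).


X/∼ = {[p84=p86], [p85]}; |τ_Q| = 3.

Equivalence classes: [p84=p86], [p85].
Quotient map π: X → X/∼ sends p84 ↦ [p84=p86], p85 ↦ [p85], p86 ↦ [p84=p86].
For each subset V ⊆ X/∼, compute π^{-1}(V) ⊆ X and check whether π^{-1}(V) ∈ τ. V is open in τ_Q iff π^{-1}(V) ∈ τ.
  V = {}: π^{-1}(V) = ∅ ∈ τ ✓.
  V = {[p84=p86]}: π^{-1}(V) = {p84, p86} ∉ τ ✗.
  V = {[p85]}: π^{-1}(V) = {p85} ∈ τ ✓.
  V = {[p84=p86], [p85]}: π^{-1}(V) = {p84, p85, p86} ∈ τ ✓.
Open sets in the quotient: τ_Q = {{}, {[p85]}, {[p84=p86], [p85]}} (3 elements).


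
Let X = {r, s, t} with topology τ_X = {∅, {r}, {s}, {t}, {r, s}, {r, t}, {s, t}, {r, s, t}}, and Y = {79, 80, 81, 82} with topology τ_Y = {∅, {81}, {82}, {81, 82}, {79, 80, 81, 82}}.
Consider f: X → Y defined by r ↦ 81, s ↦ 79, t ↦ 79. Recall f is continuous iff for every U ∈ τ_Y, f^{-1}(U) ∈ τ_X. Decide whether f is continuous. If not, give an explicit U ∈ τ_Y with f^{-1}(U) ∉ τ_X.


f IS continuous.

Compute f^{-1}(U) for each U ∈ τ_Y:
  U = ∅: f^{-1}(U) = ∅ ∈ τ_X ✓.
  U = {81}: f^{-1}(U) = {r} ∈ τ_X ✓.
  U = {82}: f^{-1}(U) = ∅ ∈ τ_X ✓.
  U = {81, 82}: f^{-1}(U) = {r} ∈ τ_X ✓.
  U = {79, 80, 81, 82}: f^{-1}(U) = {r, s, t} ∈ τ_X ✓.
Every preimage lies in τ_X, so f IS continuous.


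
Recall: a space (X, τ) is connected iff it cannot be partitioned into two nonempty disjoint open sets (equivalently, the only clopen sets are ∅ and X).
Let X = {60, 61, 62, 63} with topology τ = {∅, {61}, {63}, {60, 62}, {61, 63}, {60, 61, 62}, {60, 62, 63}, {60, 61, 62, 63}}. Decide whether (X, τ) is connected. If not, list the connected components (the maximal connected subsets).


(X, τ) is disconnected; components = [{61}, {63}, {60, 62}].

Find clopen sets (U ∈ τ with X ∖ U ∈ τ):
  U = ∅, X ∖ U = {60, 61, 62, 63} — both open, so U is clopen.
  U = {61}, X ∖ U = {60, 62, 63} — both open, so U is clopen.
  U = {63}, X ∖ U = {60, 61, 62} — both open, so U is clopen.
  U = {60, 62}, X ∖ U = {61, 63} — both open, so U is clopen.
  U = {61, 63}, X ∖ U = {60, 62} — both open, so U is clopen.
  U = {60, 61, 62}, X ∖ U = {63} — both open, so U is clopen.
  U = {60, 62, 63}, X ∖ U = {61} — both open, so U is clopen.
  U = {60, 61, 62, 63}, X ∖ U = ∅ — both open, so U is clopen.
Nontrivial clopen(s) exist: e.g. {60, 62}. So (X, τ) is disconnected.
Compute connected components by grouping points that agree on all clopens:
  component: {61}
  component: {63}
  component: {60, 62}


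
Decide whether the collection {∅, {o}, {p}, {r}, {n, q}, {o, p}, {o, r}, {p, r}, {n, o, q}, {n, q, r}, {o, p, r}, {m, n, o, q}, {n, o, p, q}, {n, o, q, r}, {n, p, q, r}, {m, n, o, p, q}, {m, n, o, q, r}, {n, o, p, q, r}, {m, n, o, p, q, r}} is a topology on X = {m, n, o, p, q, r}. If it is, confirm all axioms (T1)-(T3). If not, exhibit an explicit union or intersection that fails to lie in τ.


τ is NOT a topology on X.

Axiom (T1): ∅ ∈ τ? Yes; X ∈ τ? Yes.
Axiom (T2/T3): check pairwise unions and intersections of members of τ.
Counterexample for (T2): {p} ∪ {n, q} = {n, p, q} ∉ τ. Therefore τ is NOT a topology.


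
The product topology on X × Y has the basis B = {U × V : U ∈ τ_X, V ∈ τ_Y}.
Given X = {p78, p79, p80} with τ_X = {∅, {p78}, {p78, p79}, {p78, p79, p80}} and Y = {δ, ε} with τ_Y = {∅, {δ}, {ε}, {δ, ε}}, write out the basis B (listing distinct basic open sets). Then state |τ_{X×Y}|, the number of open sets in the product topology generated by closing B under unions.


Basis B = {∅ × ∅, {p78} × {δ}, {p78} × {ε}, {p78} × {δ, ε}, {p78, p79} × {δ}, {p78, p79} × {ε}, {p78, p79, p80} × {δ}, {p78, p79, p80} × {ε}, {p78, p79} × {δ, ε}, {p78, p79, p80} × {δ, ε}}; |τ_{X×Y}| = 16.

Enumerate products U × V with U ∈ τ_X, V ∈ τ_Y (deduplicated):
  ∅ × ∅ = {} (∅)
  {p78} × {δ} = {(p78,δ)}
  {p78} × {ε} = {(p78,ε)}
  {p78} × {δ, ε} = {(p78,δ), (p78,ε)}
  {p78, p79} × {δ} = {(p78,δ), (p79,δ)}
  {p78, p79} × {ε} = {(p78,ε), (p79,ε)}
  {p78, p79, p80} × {δ} = {(p78,δ), (p79,δ), (p80,δ)}
  {p78, p79, p80} × {ε} = {(p78,ε), (p79,ε), (p80,ε)}
  {p78, p79} × {δ, ε} = {(p78,δ), (p78,ε), (p79,δ), (p79,ε)}
  {p78, p79, p80} × {δ, ε} = {(p78,δ), (p78,ε), (p79,δ), (p79,ε), (p80,δ), (p80,ε)}
These 10 distinct sets form the basis B.
Close under arbitrary unions to get τ_{X×Y}; counting gives |τ_{X×Y}| = 16.


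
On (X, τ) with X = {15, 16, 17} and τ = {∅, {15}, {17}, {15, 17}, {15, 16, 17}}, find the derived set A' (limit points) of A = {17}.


A' = {16}

For each x ∈ X, list the open sets U ∈ τ with x ∈ U, then check whether U ∩ (A ∖ {x}) ≠ ∅ for every such U.
  x = 15: open {15} ∋ x has {15} ∩ (A ∖ {15}) = ∅, so x is NOT a limit point.
  x = 16: opens ∋ x are {15, 16, 17}; each meets A ∖ {16}, so x IS a limit point.
  x = 17: open {17} ∋ x has {17} ∩ (A ∖ {17}) = ∅, so x is NOT a limit point.
Collecting: A' = {16}.


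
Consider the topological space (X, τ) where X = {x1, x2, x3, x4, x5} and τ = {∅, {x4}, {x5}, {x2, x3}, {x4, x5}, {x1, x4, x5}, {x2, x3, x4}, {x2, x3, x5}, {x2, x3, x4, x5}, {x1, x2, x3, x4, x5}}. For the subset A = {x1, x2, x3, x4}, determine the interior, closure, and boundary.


int(A) = {x2, x3, x4}, cl(A) = {x1, x2, x3, x4}, ∂A = {x1}.

Closed sets in (X, τ) are complements of opens:
  closed(X, τ) = {∅, {x1}, {x1, x4}, {x1, x5}, {x2, x3}, {x1, x2, x3}, {x1, x4, x5}, {x1, x2, x3, x4}, {x1, x2, x3, x5}, {x1, x2, x3, x4, x5}}.
int(A) = ⋃ {U ∈ τ : U ⊆ A}. Opens contained in A: ∅, {x4}, {x2, x3}, {x2, x3, x4}.
Taking the union of these: int(A) = {x2, x3, x4}.
cl(A) = ⋂ {C closed : A ⊆ C}. Closed sets containing A: {x1, x2, x3, x4}, {x1, x2, x3, x4, x5}.
Intersecting these: cl(A) = {x1, x2, x3, x4}.
∂A = cl(A) ∖ int(A) = {x1, x2, x3, x4} ∖ {x2, x3, x4} = {x1}.


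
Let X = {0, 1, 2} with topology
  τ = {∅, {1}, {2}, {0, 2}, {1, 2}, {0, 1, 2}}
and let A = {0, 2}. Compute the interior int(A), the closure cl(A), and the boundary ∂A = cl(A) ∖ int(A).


int(A) = {0, 2}, cl(A) = {0, 2}, ∂A = ∅.

Closed sets in (X, τ) are complements of opens:
  closed(X, τ) = {∅, {0}, {1}, {0, 1}, {0, 2}, {0, 1, 2}}.
int(A) = ⋃ {U ∈ τ : U ⊆ A}. Opens contained in A: ∅, {2}, {0, 2}.
Taking the union of these: int(A) = {0, 2}.
cl(A) = ⋂ {C closed : A ⊆ C}. Closed sets containing A: {0, 2}, {0, 1, 2}.
Intersecting these: cl(A) = {0, 2}.
∂A = cl(A) ∖ int(A) = {0, 2} ∖ {0, 2} = ∅.


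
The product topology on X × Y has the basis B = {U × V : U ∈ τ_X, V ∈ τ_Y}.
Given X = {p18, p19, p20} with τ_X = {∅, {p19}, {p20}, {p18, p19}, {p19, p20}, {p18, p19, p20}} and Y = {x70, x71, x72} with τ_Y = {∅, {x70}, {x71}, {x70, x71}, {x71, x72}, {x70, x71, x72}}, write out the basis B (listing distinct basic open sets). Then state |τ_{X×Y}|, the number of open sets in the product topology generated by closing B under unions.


Basis B = {∅ × ∅, {p19} × {x70}, {p19} × {x71}, {p20} × {x70}, {p20} × {x71}, {p18, p19} × {x70}, {p18, p19} × {x71}, {p19} × {x70, x71}, {p19, p20} × {x70}, {p19} × {x71, x72}, {p19, p20} × {x71}, {p20} × {x70, x71}, {p20} × {x71, x72}, {p18, p19, p20} × {x70}, {p18, p19, p20} × {x71}, {p19} × {x70, x71, x72}, {p20} × {x70, x71, x72}, {p18, p19} × {x70, x71}, {p18, p19} × {x71, x72}, {p19, p20} × {x70, x71}, {p19, p20} × {x71, x72}, {p18, p19} × {x70, x71, x72}, {p18, p19, p20} × {x70, x71}, {p18, p19, p20} × {x71, x72}, {p19, p20} × {x70, x71, x72}, {p18, p19, p20} × {x70, x71, x72}}; |τ_{X×Y}| = 108.

Enumerate products U × V with U ∈ τ_X, V ∈ τ_Y (deduplicated):
  ∅ × ∅ = {} (∅)
  {p19} × {x70} = {(p19,x70)}
  {p19} × {x71} = {(p19,x71)}
  {p20} × {x70} = {(p20,x70)}
  {p20} × {x71} = {(p20,x71)}
  {p18, p19} × {x70} = {(p18,x70), (p19,x70)}
  {p18, p19} × {x71} = {(p18,x71), (p19,x71)}
  {p19} × {x70, x71} = {(p19,x70), (p19,x71)}
  {p19, p20} × {x70} = {(p19,x70), (p20,x70)}
  {p19} × {x71, x72} = {(p19,x71), (p19,x72)}
  {p19, p20} × {x71} = {(p19,x71), (p20,x71)}
  {p20} × {x70, x71} = {(p20,x70), (p20,x71)}
  {p20} × {x71, x72} = {(p20,x71), (p20,x72)}
  {p18, p19, p20} × {x70} = {(p18,x70), (p19,x70), (p20,x70)}
  {p18, p19, p20} × {x71} = {(p18,x71), (p19,x71), (p20,x71)}
  {p19} × {x70, x71, x72} = {(p19,x70), (p19,x71), (p19,x72)}
  {p20} × {x70, x71, x72} = {(p20,x70), (p20,x71), (p20,x72)}
  {p18, p19} × {x70, x71} = {(p18,x70), (p18,x71), (p19,x70), (p19,x71)}
  {p18, p19} × {x71, x72} = {(p18,x71), (p18,x72), (p19,x71), (p19,x72)}
  {p19, p20} × {x70, x71} = {(p19,x70), (p19,x71), (p20,x70), (p20,x71)}
  {p19, p20} × {x71, x72} = {(p19,x71), (p19,x72), (p20,x71), (p20,x72)}
  {p18, p19} × {x70, x71, x72} = {(p18,x70), (p18,x71), (p18,x72), (p19,x70), (p19,x71), (p19,x72)}
  {p18, p19, p20} × {x70, x71} = {(p18,x70), (p18,x71), (p19,x70), (p19,x71), (p20,x70), (p20,x71)}
  {p18, p19, p20} × {x71, x72} = {(p18,x71), (p18,x72), (p19,x71), (p19,x72), (p20,x71), (p20,x72)}
  {p19, p20} × {x70, x71, x72} = {(p19,x70), (p19,x71), (p19,x72), (p20,x70), (p20,x71), (p20,x72)}
  {p18, p19, p20} × {x70, x71, x72} = {(p18,x70), (p18,x71), (p18,x72), (p19,x70), (p19,x71), (p19,x72), (p20,x70), (p20,x71), (p20,x72)}
These 26 distinct sets form the basis B.
Close under arbitrary unions to get τ_{X×Y}; counting gives |τ_{X×Y}| = 108.


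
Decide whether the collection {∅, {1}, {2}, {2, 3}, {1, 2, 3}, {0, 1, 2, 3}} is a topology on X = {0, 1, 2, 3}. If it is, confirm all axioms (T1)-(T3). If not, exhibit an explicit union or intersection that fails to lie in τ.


τ is NOT a topology on X.

Axiom (T1): ∅ ∈ τ? Yes; X ∈ τ? Yes.
Axiom (T2/T3): check pairwise unions and intersections of members of τ.
Counterexample for (T2): {1} ∪ {2} = {1, 2} ∉ τ. Therefore τ is NOT a topology.
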